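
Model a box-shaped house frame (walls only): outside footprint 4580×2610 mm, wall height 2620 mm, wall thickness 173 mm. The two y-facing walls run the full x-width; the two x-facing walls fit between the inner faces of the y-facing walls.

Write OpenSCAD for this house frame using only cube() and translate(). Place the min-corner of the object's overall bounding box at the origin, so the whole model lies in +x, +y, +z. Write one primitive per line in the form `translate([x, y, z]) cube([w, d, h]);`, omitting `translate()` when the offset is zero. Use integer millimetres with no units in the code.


cube([4580, 173, 2620]);
translate([0, 2437, 0]) cube([4580, 173, 2620]);
translate([0, 173, 0]) cube([173, 2264, 2620]);
translate([4407, 173, 0]) cube([173, 2264, 2620]);


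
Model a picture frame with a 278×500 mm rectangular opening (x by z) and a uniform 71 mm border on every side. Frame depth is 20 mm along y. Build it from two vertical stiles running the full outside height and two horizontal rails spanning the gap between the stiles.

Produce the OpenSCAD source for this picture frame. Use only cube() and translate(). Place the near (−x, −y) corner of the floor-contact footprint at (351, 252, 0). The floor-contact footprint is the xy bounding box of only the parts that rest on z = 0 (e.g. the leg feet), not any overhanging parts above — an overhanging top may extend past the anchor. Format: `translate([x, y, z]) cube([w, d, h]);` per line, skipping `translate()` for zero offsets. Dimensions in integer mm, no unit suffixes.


translate([351, 252, 0]) cube([71, 20, 642]);
translate([700, 252, 0]) cube([71, 20, 642]);
translate([422, 252, 0]) cube([278, 20, 71]);
translate([422, 252, 571]) cube([278, 20, 71]);


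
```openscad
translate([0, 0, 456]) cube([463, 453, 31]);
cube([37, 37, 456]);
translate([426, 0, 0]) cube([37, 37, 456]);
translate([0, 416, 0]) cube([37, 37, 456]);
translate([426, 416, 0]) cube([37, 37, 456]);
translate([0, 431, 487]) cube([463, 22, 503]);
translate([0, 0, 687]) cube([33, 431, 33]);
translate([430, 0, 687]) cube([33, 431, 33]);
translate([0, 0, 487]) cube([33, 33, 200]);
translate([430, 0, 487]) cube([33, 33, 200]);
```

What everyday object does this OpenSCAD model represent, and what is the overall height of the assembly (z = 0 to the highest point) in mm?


A chair. The overall height is 990 mm.

A slab on four corner posts with a tall panel at the back — a chair. The seat slab sits at z = 456 with thickness 31, and the 503 mm backrest starts at the seat top, so the overall height is 456 + 31 + 503 = 990 mm.


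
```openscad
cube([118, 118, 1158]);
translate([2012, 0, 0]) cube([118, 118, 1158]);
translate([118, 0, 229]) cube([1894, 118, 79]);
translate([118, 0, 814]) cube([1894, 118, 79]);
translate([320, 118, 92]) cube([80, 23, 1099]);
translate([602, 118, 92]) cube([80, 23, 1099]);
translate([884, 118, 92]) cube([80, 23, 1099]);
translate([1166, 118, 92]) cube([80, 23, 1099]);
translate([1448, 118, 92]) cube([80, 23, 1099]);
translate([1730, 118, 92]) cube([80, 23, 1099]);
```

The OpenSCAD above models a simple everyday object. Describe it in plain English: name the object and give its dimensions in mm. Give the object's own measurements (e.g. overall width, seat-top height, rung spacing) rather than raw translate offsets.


A fence section. Two 118×118 mm posts, 1158 mm tall, stand on the floor with a clear span of 1894 mm between their inner faces. Two horizontal rails of 118×79 mm section span the gap between the posts with their undersides at z = 229 mm and z = 814 mm, flush with the posts' −y face. 6 pickets, each 80 mm wide, 23 mm thick and 1099 mm tall, are fixed to the +y face of the rails with their bottoms at z = 92 mm, spaced across the span with a 202 mm gap after the −x post and between neighbouring pickets and before the +x post.


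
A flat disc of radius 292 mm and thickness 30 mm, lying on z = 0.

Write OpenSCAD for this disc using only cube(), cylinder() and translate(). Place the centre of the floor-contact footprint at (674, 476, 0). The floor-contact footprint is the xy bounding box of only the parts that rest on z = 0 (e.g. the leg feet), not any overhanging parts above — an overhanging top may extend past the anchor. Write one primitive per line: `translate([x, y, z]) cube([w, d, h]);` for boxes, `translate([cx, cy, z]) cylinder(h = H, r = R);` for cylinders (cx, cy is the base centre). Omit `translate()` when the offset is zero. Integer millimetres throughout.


translate([674, 476, 0]) cylinder(h = 30, r = 292);


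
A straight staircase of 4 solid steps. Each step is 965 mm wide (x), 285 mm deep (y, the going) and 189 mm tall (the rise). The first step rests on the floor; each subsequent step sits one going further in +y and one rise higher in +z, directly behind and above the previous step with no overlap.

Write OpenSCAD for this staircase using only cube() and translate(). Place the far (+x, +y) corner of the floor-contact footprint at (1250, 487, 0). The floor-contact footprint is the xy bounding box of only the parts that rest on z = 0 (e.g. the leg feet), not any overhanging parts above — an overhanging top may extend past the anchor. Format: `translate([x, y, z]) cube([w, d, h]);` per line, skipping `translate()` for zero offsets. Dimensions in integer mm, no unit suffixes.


translate([285, 202, 0]) cube([965, 285, 189]);
translate([285, 487, 189]) cube([965, 285, 189]);
translate([285, 772, 378]) cube([965, 285, 189]);
translate([285, 1057, 567]) cube([965, 285, 189]);


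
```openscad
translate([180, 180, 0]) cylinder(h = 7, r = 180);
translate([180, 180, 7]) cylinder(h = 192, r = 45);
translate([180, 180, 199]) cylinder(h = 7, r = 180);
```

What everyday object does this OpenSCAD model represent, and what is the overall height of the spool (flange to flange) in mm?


A spool. The overall height is 206 mm.

Three coaxial cylinders, large–small–large — a spool. Two 7 mm flanges and a 192 mm core give 7 + 192 + 7 = 206 mm.


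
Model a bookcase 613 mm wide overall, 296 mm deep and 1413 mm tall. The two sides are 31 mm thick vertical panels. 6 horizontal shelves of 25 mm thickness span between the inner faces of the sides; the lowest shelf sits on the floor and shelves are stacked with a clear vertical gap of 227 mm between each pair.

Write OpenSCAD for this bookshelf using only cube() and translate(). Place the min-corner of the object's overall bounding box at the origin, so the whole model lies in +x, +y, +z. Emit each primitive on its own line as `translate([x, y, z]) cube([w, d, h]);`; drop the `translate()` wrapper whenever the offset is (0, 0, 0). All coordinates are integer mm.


cube([31, 296, 1413]);
translate([582, 0, 0]) cube([31, 296, 1413]);
translate([31, 0, 0]) cube([551, 296, 25]);
translate([31, 0, 252]) cube([551, 296, 25]);
translate([31, 0, 504]) cube([551, 296, 25]);
translate([31, 0, 756]) cube([551, 296, 25]);
translate([31, 0, 1008]) cube([551, 296, 25]);
translate([31, 0, 1260]) cube([551, 296, 25]);


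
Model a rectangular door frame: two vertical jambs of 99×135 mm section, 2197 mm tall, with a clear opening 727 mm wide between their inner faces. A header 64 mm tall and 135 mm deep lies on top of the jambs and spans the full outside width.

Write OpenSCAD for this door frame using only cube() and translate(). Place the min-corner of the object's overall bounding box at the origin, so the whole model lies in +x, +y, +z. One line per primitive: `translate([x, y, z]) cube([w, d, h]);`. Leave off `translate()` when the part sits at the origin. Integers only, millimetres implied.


cube([99, 135, 2197]);
translate([826, 0, 0]) cube([99, 135, 2197]);
translate([0, 0, 2197]) cube([925, 135, 64]);


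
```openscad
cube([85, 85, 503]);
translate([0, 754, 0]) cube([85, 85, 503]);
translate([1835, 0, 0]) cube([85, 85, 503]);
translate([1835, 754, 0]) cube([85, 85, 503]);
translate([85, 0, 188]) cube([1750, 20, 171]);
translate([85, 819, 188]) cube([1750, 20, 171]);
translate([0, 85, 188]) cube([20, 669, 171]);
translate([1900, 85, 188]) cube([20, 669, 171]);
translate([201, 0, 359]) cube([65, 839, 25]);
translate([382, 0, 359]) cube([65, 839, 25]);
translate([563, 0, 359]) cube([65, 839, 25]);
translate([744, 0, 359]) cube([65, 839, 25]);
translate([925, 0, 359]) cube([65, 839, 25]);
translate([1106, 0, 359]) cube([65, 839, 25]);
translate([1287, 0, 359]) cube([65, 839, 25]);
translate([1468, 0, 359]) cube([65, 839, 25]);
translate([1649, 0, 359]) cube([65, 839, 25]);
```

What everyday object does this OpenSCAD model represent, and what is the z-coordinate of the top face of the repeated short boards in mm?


A bed frame. The slat-top height is 384 mm.

Four posts, four rails, and a row of slats — a bed frame. Slats sit on the rails at z = 188 + 171 = 359; with slat thickness 25, the top is 384 mm.


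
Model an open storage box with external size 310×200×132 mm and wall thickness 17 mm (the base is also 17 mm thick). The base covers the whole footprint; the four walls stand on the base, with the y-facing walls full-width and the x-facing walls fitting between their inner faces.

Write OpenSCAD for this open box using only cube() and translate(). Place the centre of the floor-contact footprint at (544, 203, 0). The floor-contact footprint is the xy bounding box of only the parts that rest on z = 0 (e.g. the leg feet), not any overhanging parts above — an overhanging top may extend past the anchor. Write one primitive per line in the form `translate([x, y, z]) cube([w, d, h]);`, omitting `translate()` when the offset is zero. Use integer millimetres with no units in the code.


translate([389, 103, 0]) cube([310, 200, 17]);
translate([389, 103, 17]) cube([310, 17, 115]);
translate([389, 286, 17]) cube([310, 17, 115]);
translate([389, 120, 17]) cube([17, 166, 115]);
translate([682, 120, 17]) cube([17, 166, 115]);


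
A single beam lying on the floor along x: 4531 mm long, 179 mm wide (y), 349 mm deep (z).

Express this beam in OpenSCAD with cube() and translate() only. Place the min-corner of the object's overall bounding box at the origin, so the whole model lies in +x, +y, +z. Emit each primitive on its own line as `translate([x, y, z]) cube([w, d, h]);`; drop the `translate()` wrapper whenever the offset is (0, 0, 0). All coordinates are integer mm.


cube([4531, 179, 349]);


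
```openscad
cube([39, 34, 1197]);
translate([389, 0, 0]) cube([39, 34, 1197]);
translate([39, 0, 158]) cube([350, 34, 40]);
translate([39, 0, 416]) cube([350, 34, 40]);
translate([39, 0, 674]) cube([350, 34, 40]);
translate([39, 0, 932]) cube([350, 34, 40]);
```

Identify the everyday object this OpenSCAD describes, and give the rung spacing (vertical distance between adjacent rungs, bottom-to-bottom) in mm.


A ladder. The rung spacing is 258 mm.

Two tall 39×34 posts with 4 short bars between them — a ladder. Adjacent rungs sit at z = 158 and z = 416, so the spacing is 416 − 158 = 258 mm.


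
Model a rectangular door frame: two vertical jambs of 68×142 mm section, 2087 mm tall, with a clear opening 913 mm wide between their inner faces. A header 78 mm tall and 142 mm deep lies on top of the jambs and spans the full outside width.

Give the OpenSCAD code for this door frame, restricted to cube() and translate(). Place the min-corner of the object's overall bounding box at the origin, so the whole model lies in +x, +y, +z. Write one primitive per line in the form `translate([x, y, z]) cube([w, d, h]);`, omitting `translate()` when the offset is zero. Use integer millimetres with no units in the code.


cube([68, 142, 2087]);
translate([981, 0, 0]) cube([68, 142, 2087]);
translate([0, 0, 2087]) cube([1049, 142, 78]);


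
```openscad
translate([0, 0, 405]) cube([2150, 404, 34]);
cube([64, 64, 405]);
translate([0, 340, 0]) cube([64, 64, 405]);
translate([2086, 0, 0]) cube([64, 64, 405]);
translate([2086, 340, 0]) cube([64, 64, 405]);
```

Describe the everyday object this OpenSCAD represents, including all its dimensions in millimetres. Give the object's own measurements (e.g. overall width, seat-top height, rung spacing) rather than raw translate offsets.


A long wooden bench with a 2150 mm (x) × 404 mm (y) seat, 34 mm thick, its top surface 439 mm above the floor. Four 64 mm square legs at the seat corners, flush with the edges, run from z = 0 to the seat underside.


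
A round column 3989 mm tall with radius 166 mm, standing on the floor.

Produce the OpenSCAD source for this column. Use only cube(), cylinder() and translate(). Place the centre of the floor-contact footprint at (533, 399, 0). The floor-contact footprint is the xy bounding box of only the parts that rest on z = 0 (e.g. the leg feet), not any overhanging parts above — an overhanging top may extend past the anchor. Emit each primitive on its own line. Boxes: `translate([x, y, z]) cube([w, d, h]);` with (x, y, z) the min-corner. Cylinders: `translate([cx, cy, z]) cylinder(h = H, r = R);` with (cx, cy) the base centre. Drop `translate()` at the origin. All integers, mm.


translate([533, 399, 0]) cylinder(h = 3989, r = 166);


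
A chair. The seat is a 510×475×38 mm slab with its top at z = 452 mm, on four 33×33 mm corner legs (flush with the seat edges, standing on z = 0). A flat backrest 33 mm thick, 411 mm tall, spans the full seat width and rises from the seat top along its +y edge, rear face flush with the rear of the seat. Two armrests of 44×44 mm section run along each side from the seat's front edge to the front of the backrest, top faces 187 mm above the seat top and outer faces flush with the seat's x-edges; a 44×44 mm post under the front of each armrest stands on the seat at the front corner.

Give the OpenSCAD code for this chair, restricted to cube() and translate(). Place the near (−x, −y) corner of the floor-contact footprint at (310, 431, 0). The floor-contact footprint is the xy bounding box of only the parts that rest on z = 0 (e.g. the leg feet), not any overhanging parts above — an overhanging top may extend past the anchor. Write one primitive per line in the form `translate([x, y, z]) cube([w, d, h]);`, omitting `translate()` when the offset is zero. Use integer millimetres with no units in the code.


translate([310, 431, 414]) cube([510, 475, 38]);
translate([310, 431, 0]) cube([33, 33, 414]);
translate([787, 431, 0]) cube([33, 33, 414]);
translate([310, 873, 0]) cube([33, 33, 414]);
translate([787, 873, 0]) cube([33, 33, 414]);
translate([310, 873, 452]) cube([510, 33, 411]);
translate([310, 431, 595]) cube([44, 442, 44]);
translate([776, 431, 595]) cube([44, 442, 44]);
translate([310, 431, 452]) cube([44, 44, 143]);
translate([776, 431, 452]) cube([44, 44, 143]);


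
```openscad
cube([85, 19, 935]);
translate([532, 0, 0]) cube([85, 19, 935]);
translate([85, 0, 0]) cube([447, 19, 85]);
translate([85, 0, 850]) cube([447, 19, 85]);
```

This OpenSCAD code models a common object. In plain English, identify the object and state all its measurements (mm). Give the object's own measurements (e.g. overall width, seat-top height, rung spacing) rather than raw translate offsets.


A rectangular picture frame lying in the x–z plane (depth along y). The opening is 447 mm wide (x) by 765 mm tall (z), surrounded by a border 85 mm wide on all four sides. The frame is 19 mm deep and is made of two full-height vertical stiles with two horizontal rails fitted between them.


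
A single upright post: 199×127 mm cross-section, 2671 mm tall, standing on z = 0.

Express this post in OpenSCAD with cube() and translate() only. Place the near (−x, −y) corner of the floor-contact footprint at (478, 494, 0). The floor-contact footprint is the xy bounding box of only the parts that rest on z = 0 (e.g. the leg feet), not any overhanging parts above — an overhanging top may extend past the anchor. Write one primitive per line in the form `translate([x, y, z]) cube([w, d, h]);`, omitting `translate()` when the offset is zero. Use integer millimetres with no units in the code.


translate([478, 494, 0]) cube([199, 127, 2671]);


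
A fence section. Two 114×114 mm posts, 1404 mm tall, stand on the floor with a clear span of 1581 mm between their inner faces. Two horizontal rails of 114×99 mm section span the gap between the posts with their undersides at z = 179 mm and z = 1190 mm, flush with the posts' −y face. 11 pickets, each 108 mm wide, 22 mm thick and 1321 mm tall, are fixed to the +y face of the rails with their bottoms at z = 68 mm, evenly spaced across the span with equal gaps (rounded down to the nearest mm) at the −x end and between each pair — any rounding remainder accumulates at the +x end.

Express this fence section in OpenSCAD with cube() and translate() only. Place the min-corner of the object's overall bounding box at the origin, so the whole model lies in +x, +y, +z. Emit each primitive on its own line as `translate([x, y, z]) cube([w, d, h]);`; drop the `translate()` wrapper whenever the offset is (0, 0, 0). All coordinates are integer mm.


cube([114, 114, 1404]);
translate([1695, 0, 0]) cube([114, 114, 1404]);
translate([114, 0, 179]) cube([1581, 114, 99]);
translate([114, 0, 1190]) cube([1581, 114, 99]);
translate([146, 114, 68]) cube([108, 22, 1321]);
translate([286, 114, 68]) cube([108, 22, 1321]);
translate([426, 114, 68]) cube([108, 22, 1321]);
translate([566, 114, 68]) cube([108, 22, 1321]);
translate([706, 114, 68]) cube([108, 22, 1321]);
translate([846, 114, 68]) cube([108, 22, 1321]);
translate([986, 114, 68]) cube([108, 22, 1321]);
translate([1126, 114, 68]) cube([108, 22, 1321]);
translate([1266, 114, 68]) cube([108, 22, 1321]);
translate([1406, 114, 68]) cube([108, 22, 1321]);
translate([1546, 114, 68]) cube([108, 22, 1321]);


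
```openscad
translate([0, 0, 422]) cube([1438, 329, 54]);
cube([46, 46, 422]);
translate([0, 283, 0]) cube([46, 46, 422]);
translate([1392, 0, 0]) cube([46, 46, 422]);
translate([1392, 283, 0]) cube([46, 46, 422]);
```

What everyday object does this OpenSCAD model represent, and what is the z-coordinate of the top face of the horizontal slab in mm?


A bench. The seat-top height is 476 mm.

A long slab on four corner posts — a bench. The slab sits at z = 422 with thickness 54, so the top is 422 + 54 = 476 mm.


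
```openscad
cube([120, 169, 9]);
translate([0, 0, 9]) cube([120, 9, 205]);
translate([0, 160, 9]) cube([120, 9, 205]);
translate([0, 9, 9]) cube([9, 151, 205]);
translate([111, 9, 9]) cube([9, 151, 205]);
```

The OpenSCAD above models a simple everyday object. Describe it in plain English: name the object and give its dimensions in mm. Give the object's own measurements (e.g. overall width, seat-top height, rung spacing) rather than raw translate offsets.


An open-topped rectangular box: outside dimensions 120×169×214 mm, with a uniform wall and base thickness of 9 mm. The base is a full 120×169 slab on the floor; four walls sit on top of the base. The front and back walls (the −y and +y sides) span the full width; the two side walls fit between them.


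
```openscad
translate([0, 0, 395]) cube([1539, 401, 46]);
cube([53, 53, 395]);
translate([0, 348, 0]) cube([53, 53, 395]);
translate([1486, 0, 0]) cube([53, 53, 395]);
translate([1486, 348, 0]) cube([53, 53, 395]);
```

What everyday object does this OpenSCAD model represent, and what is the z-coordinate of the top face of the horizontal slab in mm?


A bench. The seat-top height is 441 mm.

A long slab on four corner posts — a bench. The slab sits at z = 395 with thickness 46, so the top is 395 + 46 = 441 mm.


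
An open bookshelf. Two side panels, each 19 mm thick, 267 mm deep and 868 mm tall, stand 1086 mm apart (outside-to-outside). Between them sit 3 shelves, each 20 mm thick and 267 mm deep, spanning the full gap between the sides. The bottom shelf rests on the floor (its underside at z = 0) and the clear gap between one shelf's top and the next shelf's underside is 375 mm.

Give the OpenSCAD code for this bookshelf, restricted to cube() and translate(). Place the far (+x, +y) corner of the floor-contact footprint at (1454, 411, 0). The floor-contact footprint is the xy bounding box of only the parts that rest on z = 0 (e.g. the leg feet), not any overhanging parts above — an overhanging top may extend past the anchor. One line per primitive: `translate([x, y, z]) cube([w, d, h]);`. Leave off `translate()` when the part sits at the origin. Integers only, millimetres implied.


translate([368, 144, 0]) cube([19, 267, 868]);
translate([1435, 144, 0]) cube([19, 267, 868]);
translate([387, 144, 0]) cube([1048, 267, 20]);
translate([387, 144, 395]) cube([1048, 267, 20]);
translate([387, 144, 790]) cube([1048, 267, 20]);


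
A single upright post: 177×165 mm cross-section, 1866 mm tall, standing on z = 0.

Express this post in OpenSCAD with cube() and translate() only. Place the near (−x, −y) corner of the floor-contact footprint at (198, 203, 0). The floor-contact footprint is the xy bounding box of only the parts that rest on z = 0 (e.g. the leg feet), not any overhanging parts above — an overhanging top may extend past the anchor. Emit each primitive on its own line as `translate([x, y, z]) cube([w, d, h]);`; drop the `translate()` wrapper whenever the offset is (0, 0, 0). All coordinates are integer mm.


translate([198, 203, 0]) cube([177, 165, 1866]);


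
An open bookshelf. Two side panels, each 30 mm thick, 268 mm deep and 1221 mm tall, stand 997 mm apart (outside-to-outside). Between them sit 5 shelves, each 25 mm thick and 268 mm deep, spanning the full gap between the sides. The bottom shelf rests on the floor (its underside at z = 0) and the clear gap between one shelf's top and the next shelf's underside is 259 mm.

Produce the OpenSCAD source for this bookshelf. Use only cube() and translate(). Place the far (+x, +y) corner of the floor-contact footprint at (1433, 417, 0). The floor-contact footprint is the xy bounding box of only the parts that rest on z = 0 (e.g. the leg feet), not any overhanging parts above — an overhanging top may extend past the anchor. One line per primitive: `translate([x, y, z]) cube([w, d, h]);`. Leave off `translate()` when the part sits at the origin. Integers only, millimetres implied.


translate([436, 149, 0]) cube([30, 268, 1221]);
translate([1403, 149, 0]) cube([30, 268, 1221]);
translate([466, 149, 0]) cube([937, 268, 25]);
translate([466, 149, 284]) cube([937, 268, 25]);
translate([466, 149, 568]) cube([937, 268, 25]);
translate([466, 149, 852]) cube([937, 268, 25]);
translate([466, 149, 1136]) cube([937, 268, 25]);


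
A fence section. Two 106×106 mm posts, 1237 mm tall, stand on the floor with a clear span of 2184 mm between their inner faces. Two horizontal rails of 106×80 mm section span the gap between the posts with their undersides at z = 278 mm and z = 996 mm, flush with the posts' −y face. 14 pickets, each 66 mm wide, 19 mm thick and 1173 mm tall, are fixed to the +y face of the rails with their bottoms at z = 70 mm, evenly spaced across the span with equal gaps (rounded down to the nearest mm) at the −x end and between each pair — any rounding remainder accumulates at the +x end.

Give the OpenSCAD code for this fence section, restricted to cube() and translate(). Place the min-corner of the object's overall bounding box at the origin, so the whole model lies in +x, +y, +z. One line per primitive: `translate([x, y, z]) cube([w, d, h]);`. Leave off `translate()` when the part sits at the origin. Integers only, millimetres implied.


cube([106, 106, 1237]);
translate([2290, 0, 0]) cube([106, 106, 1237]);
translate([106, 0, 278]) cube([2184, 106, 80]);
translate([106, 0, 996]) cube([2184, 106, 80]);
translate([190, 106, 70]) cube([66, 19, 1173]);
translate([340, 106, 70]) cube([66, 19, 1173]);
translate([490, 106, 70]) cube([66, 19, 1173]);
translate([640, 106, 70]) cube([66, 19, 1173]);
translate([790, 106, 70]) cube([66, 19, 1173]);
translate([940, 106, 70]) cube([66, 19, 1173]);
translate([1090, 106, 70]) cube([66, 19, 1173]);
translate([1240, 106, 70]) cube([66, 19, 1173]);
translate([1390, 106, 70]) cube([66, 19, 1173]);
translate([1540, 106, 70]) cube([66, 19, 1173]);
translate([1690, 106, 70]) cube([66, 19, 1173]);
translate([1840, 106, 70]) cube([66, 19, 1173]);
translate([1990, 106, 70]) cube([66, 19, 1173]);
translate([2140, 106, 70]) cube([66, 19, 1173]);


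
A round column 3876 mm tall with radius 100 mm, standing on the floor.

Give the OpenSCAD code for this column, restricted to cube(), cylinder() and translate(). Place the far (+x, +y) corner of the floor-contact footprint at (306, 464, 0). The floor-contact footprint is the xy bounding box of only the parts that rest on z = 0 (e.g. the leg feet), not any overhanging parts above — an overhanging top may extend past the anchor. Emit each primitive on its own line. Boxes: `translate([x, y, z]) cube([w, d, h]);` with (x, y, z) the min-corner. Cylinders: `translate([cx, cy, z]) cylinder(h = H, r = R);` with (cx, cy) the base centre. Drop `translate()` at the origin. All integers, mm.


translate([206, 364, 0]) cylinder(h = 3876, r = 100);


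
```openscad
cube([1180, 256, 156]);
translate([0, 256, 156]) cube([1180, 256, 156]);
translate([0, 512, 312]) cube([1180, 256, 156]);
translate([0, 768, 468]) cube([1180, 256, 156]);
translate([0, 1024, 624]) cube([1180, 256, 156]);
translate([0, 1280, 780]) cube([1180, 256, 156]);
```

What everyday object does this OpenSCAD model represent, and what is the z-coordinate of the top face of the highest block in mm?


A staircase. The total rise is 936 mm.

6 identical blocks, each offset up and back from the previous — a staircase. Each step is 156 mm tall and there are 6 of them, so the total rise is 6 × 156 = 936 mm.


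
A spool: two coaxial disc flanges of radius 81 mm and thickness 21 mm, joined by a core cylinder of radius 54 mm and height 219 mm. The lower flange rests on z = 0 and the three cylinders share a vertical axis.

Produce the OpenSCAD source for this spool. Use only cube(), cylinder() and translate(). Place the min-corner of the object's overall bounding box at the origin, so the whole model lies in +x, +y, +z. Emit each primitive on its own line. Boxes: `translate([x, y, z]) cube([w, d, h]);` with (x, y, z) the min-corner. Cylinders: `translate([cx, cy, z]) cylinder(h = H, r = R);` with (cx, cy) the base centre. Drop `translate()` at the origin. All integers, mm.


translate([81, 81, 0]) cylinder(h = 21, r = 81);
translate([81, 81, 21]) cylinder(h = 219, r = 54);
translate([81, 81, 240]) cylinder(h = 21, r = 81);


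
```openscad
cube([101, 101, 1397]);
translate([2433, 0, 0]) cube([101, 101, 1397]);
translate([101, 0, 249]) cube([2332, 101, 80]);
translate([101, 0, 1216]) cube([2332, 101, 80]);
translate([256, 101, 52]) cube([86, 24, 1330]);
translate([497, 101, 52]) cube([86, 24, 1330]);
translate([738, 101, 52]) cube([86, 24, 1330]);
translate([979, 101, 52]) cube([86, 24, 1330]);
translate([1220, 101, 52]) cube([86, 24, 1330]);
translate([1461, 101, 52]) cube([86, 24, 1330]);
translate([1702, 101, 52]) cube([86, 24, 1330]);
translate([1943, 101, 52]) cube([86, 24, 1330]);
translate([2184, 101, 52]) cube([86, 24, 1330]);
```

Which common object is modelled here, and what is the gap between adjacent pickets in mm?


A fence section. The picket gap is 155 mm.

Two posts, two rails, 9 pickets — a fence section. Span 2332 mm holds 9 pickets of 86 mm with 10 equal gaps: ⌊(2332 − 9·86) / 10⌋ = 155 mm.


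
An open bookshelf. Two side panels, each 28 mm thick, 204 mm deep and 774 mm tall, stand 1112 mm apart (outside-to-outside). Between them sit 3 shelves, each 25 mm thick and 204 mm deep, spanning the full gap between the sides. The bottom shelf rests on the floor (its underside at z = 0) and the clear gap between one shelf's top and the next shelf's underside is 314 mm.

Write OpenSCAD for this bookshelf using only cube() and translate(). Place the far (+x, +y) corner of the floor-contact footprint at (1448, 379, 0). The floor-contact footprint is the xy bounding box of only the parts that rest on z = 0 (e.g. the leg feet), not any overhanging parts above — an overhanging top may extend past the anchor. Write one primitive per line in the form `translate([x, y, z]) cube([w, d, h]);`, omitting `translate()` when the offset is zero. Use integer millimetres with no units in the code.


translate([336, 175, 0]) cube([28, 204, 774]);
translate([1420, 175, 0]) cube([28, 204, 774]);
translate([364, 175, 0]) cube([1056, 204, 25]);
translate([364, 175, 339]) cube([1056, 204, 25]);
translate([364, 175, 678]) cube([1056, 204, 25]);


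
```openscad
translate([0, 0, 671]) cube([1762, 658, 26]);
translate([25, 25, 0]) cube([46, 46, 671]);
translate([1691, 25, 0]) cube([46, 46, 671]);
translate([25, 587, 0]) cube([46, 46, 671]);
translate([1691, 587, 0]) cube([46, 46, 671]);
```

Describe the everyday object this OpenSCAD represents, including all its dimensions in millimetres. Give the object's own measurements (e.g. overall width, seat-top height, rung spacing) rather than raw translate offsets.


A table: top 1762 mm (x) × 658 mm (y), 26 mm thick, upper face at z = 697 mm, on four 46×46 mm square legs, each inset 25 mm from the nearest pair of top edges from z = 0 to the bottom of the top.


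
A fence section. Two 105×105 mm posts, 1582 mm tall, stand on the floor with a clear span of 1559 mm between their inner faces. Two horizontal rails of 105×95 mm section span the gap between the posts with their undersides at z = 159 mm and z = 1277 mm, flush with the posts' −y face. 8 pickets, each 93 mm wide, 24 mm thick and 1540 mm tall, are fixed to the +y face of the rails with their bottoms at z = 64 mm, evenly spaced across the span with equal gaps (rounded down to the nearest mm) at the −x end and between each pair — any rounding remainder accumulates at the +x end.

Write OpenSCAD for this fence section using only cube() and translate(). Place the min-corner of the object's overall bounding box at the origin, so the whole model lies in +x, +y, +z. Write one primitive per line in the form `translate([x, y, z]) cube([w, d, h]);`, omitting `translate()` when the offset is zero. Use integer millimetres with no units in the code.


cube([105, 105, 1582]);
translate([1664, 0, 0]) cube([105, 105, 1582]);
translate([105, 0, 159]) cube([1559, 105, 95]);
translate([105, 0, 1277]) cube([1559, 105, 95]);
translate([195, 105, 64]) cube([93, 24, 1540]);
translate([378, 105, 64]) cube([93, 24, 1540]);
translate([561, 105, 64]) cube([93, 24, 1540]);
translate([744, 105, 64]) cube([93, 24, 1540]);
translate([927, 105, 64]) cube([93, 24, 1540]);
translate([1110, 105, 64]) cube([93, 24, 1540]);
translate([1293, 105, 64]) cube([93, 24, 1540]);
translate([1476, 105, 64]) cube([93, 24, 1540]);


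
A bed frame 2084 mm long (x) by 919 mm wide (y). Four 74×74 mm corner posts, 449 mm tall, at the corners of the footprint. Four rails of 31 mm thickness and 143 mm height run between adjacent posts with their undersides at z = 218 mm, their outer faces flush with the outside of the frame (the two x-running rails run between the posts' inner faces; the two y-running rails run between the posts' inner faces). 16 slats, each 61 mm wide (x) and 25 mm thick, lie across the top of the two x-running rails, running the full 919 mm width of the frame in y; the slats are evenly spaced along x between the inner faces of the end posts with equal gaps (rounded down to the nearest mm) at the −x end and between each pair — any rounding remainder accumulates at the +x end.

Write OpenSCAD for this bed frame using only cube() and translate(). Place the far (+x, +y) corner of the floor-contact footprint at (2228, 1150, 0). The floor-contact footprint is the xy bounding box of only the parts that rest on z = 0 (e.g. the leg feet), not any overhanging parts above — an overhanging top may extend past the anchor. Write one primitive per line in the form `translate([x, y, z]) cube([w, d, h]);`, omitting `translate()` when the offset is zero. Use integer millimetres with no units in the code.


translate([144, 231, 0]) cube([74, 74, 449]);
translate([144, 1076, 0]) cube([74, 74, 449]);
translate([2154, 231, 0]) cube([74, 74, 449]);
translate([2154, 1076, 0]) cube([74, 74, 449]);
translate([218, 231, 218]) cube([1936, 31, 143]);
translate([218, 1119, 218]) cube([1936, 31, 143]);
translate([144, 305, 218]) cube([31, 771, 143]);
translate([2197, 305, 218]) cube([31, 771, 143]);
translate([274, 231, 361]) cube([61, 919, 25]);
translate([391, 231, 361]) cube([61, 919, 25]);
translate([508, 231, 361]) cube([61, 919, 25]);
translate([625, 231, 361]) cube([61, 919, 25]);
translate([742, 231, 361]) cube([61, 919, 25]);
translate([859, 231, 361]) cube([61, 919, 25]);
translate([976, 231, 361]) cube([61, 919, 25]);
translate([1093, 231, 361]) cube([61, 919, 25]);
translate([1210, 231, 361]) cube([61, 919, 25]);
translate([1327, 231, 361]) cube([61, 919, 25]);
translate([1444, 231, 361]) cube([61, 919, 25]);
translate([1561, 231, 361]) cube([61, 919, 25]);
translate([1678, 231, 361]) cube([61, 919, 25]);
translate([1795, 231, 361]) cube([61, 919, 25]);
translate([1912, 231, 361]) cube([61, 919, 25]);
translate([2029, 231, 361]) cube([61, 919, 25]);


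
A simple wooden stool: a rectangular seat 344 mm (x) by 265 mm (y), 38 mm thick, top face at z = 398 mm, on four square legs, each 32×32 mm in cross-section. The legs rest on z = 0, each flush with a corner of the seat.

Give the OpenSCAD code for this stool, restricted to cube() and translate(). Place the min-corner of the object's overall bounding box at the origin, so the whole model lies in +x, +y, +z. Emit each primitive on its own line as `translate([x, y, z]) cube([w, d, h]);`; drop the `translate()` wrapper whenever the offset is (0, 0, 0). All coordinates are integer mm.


translate([0, 0, 360]) cube([344, 265, 38]);
cube([32, 32, 360]);
translate([312, 0, 0]) cube([32, 32, 360]);
translate([0, 233, 0]) cube([32, 32, 360]);
translate([312, 233, 0]) cube([32, 32, 360]);


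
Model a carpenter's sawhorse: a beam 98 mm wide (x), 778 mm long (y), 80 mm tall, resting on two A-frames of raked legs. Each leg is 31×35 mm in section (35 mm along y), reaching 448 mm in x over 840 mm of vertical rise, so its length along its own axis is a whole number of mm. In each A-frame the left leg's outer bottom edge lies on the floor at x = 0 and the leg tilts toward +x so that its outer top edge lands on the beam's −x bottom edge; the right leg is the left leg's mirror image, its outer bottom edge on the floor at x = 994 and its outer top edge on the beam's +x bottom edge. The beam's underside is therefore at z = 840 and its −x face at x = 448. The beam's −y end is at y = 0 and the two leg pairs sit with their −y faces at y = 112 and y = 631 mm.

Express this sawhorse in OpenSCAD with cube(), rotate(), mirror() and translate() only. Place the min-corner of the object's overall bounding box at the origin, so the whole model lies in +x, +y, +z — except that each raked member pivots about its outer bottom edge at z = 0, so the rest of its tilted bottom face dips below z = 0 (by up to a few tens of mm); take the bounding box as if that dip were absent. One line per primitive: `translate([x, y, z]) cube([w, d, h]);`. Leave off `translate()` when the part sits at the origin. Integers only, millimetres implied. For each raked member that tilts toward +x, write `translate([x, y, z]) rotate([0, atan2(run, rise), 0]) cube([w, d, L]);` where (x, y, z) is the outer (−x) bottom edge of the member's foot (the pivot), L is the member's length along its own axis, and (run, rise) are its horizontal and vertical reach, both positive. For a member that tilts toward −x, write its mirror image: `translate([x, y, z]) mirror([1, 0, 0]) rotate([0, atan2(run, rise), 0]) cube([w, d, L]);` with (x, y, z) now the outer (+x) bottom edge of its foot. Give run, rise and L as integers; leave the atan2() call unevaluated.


translate([448, 0, 840]) cube([98, 778, 80]);
translate([0, 112, 0]) rotate([0, atan2(448, 840), 0]) cube([31, 35, 952]);
translate([994, 112, 0]) mirror([1, 0, 0]) rotate([0, atan2(448, 840), 0]) cube([31, 35, 952]);
translate([0, 631, 0]) rotate([0, atan2(448, 840), 0]) cube([31, 35, 952]);
translate([994, 631, 0]) mirror([1, 0, 0]) rotate([0, atan2(448, 840), 0]) cube([31, 35, 952]);


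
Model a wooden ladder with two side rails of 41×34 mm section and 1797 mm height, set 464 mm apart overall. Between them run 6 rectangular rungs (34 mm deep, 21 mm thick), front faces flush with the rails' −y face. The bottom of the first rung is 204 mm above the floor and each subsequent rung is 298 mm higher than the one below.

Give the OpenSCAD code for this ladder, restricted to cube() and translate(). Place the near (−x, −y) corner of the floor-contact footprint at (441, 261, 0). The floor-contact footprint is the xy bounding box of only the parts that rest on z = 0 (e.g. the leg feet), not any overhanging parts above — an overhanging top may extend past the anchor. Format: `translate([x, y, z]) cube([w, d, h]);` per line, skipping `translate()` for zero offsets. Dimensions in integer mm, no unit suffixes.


translate([441, 261, 0]) cube([41, 34, 1797]);
translate([864, 261, 0]) cube([41, 34, 1797]);
translate([482, 261, 204]) cube([382, 34, 21]);
translate([482, 261, 502]) cube([382, 34, 21]);
translate([482, 261, 800]) cube([382, 34, 21]);
translate([482, 261, 1098]) cube([382, 34, 21]);
translate([482, 261, 1396]) cube([382, 34, 21]);
translate([482, 261, 1694]) cube([382, 34, 21]);


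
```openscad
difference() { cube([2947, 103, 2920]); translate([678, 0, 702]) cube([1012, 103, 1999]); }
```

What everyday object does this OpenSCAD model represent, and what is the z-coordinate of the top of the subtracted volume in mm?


A wall with a window opening. The window head height is 2701 mm.

A wall with a rectangular opening subtracted — a window. Sill at z = 702, opening 1999 mm tall, so the head is at 702 + 1999 = 2701 mm.


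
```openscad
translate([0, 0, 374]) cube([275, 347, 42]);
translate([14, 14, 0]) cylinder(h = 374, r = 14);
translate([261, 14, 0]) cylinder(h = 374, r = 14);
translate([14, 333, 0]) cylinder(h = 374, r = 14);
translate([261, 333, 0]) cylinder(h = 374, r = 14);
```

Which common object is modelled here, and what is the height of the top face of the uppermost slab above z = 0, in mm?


A stool. The seat height is 416 mm.

A 275×347×42 slab at z = 374 on four corner cylinders — a stool. The seat top is 374 + 42 = 416 mm.


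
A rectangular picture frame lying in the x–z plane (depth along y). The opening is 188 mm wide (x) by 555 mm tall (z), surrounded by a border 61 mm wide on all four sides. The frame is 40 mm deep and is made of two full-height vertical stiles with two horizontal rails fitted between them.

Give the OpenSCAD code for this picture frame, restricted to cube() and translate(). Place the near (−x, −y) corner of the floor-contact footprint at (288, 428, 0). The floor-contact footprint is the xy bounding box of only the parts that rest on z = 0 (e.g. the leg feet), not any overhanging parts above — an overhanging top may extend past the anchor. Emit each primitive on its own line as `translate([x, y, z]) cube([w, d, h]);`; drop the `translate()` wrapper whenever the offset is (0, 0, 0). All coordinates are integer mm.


translate([288, 428, 0]) cube([61, 40, 677]);
translate([537, 428, 0]) cube([61, 40, 677]);
translate([349, 428, 0]) cube([188, 40, 61]);
translate([349, 428, 616]) cube([188, 40, 61]);


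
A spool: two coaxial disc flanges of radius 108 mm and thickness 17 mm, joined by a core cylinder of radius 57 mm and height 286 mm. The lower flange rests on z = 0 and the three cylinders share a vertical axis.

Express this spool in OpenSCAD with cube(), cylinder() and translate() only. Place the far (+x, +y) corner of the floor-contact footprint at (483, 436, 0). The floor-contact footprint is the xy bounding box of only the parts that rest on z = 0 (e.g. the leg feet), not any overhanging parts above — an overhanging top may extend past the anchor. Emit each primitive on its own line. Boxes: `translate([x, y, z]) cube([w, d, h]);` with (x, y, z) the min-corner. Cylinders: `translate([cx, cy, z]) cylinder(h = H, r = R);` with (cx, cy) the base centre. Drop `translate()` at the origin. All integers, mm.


translate([375, 328, 0]) cylinder(h = 17, r = 108);
translate([375, 328, 17]) cylinder(h = 286, r = 57);
translate([375, 328, 303]) cylinder(h = 17, r = 108);
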